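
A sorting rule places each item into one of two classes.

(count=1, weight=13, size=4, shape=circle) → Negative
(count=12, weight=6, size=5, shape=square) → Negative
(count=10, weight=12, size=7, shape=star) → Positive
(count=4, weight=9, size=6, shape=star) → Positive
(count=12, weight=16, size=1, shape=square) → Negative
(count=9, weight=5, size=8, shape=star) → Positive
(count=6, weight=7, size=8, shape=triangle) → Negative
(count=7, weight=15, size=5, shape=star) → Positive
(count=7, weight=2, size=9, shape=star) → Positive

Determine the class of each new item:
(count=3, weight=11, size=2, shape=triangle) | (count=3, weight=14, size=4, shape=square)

Checking candidate rules against both groups, what survives is: shape is star.
(count=3, weight=11, size=2, shape=triangle): Negative (shape is triangle).
(count=3, weight=14, size=4, shape=square): Negative (shape is square).

Negative, Negative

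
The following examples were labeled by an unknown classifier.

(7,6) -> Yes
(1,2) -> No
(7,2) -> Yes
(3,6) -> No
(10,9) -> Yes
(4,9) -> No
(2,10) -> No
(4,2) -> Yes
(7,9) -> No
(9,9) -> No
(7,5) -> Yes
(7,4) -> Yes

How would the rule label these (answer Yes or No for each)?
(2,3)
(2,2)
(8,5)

No, No, Yes

The distinguishing property — first > second — holds for all the 'Yes' cases and none of the 'No' cases.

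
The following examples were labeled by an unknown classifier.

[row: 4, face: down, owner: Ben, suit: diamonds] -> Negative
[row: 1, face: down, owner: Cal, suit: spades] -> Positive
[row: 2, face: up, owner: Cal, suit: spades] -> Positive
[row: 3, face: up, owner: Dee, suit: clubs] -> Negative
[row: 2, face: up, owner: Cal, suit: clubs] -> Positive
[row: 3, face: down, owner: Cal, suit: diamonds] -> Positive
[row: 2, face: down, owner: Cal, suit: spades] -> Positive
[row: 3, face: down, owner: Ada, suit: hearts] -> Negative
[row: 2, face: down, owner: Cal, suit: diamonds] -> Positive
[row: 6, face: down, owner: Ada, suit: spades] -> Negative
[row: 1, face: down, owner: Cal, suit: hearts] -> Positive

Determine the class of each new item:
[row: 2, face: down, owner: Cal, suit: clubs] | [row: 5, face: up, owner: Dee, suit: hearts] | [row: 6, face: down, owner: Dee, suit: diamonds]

Positive, Negative, Negative

The distinguishing property — owner is Cal — holds for all the 'Positive' cases and none of the 'Negative' cases.
[row: 2, face: down, owner: Cal, suit: clubs] — owner is Cal, hence Positive. [row: 5, face: up, owner: Dee, suit: hearts] — owner is Dee, hence Negative. [row: 6, face: down, owner: Dee, suit: diamonds] — owner is Dee, hence Negative.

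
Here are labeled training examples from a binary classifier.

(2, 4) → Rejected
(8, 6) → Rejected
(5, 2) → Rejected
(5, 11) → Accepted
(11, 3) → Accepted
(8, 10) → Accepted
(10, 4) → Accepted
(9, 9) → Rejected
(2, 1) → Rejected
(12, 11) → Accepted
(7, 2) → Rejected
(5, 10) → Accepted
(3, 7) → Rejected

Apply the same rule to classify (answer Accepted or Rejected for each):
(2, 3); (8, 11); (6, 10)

Rejected, Accepted, Accepted

Rule: max ≥ 10. This holds for each 'Accepted' example and fails for each 'Rejected' one.
Rejected: (2, 3), since max 3.
Accepted: (8, 11), since max 11.
Accepted: (6, 10), since max 10.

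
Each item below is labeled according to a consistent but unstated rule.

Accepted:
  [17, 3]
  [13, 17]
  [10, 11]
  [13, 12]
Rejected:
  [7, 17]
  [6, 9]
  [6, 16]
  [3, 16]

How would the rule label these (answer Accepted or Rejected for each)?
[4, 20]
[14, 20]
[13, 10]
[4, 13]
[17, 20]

The classifier is using: first ≥ 9.
[4, 20]: first 4 — does not satisfy this, so Rejected. [14, 20]: first 14 — matches, so Accepted. [13, 10]: first 13 — matches, so Accepted. [4, 13]: first 4 — does not satisfy this, so Rejected. [17, 20]: first 17 — matches, so Accepted.

Rejected, Accepted, Accepted, Rejected, Accepted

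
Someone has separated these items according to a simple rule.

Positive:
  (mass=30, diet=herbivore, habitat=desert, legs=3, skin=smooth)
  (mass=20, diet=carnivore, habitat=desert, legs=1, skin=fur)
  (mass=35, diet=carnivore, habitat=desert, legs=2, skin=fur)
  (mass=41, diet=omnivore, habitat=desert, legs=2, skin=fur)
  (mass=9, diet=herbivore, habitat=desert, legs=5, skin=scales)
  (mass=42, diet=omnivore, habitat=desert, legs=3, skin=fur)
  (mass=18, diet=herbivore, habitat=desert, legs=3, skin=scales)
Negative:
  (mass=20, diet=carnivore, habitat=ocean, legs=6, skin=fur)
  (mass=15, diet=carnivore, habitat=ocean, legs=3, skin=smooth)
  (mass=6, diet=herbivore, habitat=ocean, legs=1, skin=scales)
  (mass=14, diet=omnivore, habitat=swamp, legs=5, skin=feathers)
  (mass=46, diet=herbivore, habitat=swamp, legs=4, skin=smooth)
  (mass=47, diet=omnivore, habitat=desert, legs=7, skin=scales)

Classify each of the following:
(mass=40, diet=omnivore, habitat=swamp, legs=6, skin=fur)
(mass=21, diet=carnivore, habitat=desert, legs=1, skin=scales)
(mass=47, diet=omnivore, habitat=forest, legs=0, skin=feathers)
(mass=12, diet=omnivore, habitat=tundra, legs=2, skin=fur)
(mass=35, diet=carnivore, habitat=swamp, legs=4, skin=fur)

Negative, Positive, Negative, Negative, Negative

The distinguishing property — habitat is desert AND legs ≤ 5 — holds for all the 'Positive' cases and none of the 'Negative' cases.
(mass=40, diet=omnivore, habitat=swamp, legs=6, skin=fur): habitat is swamp, legs = 6 — doesn't qualify, so Negative.
(mass=21, diet=carnivore, habitat=desert, legs=1, skin=scales): habitat is desert, legs = 1 — matches, so Positive.
(mass=47, diet=omnivore, habitat=forest, legs=0, skin=feathers): habitat is forest, legs = 0 — doesn't qualify, so Negative.
(mass=12, diet=omnivore, habitat=tundra, legs=2, skin=fur): habitat is tundra, legs = 2 — doesn't qualify, so Negative.
(mass=35, diet=carnivore, habitat=swamp, legs=4, skin=fur): habitat is swamp, legs = 4 — doesn't qualify, so Negative.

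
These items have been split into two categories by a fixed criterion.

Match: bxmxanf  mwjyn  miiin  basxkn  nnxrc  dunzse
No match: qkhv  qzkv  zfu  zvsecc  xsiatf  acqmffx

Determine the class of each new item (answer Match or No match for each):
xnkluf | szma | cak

Match, No match, No match

One predicate separates the groups cleanly: contains 'n'.
Match: xnkluf, since has 'n'.
No match: szma, since no 'n'.
No match: cak, since no 'n'.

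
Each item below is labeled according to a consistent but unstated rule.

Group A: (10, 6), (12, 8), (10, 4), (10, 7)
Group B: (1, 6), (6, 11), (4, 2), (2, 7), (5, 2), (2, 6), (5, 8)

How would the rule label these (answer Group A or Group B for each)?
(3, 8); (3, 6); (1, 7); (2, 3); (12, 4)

The simplest hypothesis consistent with all the labels is: first ≥ 7.
(3, 8) → first 3 → Group B.
(3, 6) → first 3 → Group B.
(1, 7) → first 1 → Group B.
(2, 3) → first 2 → Group B.
(12, 4) → first 12 → Group A.

Group B, Group B, Group B, Group B, Group A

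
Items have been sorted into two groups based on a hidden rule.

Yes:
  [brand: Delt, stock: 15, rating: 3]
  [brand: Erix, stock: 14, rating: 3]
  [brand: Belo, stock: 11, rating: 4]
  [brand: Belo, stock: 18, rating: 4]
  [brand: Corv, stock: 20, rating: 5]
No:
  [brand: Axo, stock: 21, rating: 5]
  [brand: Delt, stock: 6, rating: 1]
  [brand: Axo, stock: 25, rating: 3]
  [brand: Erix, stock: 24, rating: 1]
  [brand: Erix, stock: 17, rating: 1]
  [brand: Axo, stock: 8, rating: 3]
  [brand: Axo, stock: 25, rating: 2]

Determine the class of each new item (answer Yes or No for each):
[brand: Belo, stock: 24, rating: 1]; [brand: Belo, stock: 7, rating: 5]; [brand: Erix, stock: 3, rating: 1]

No, Yes, No

Rule: brand is not Axo AND rating ≥ 2. This holds for each 'Yes' example and fails for each 'No' one.
[brand: Belo, stock: 24, rating: 1]: No (brand is Belo, rating = 1).
[brand: Belo, stock: 7, rating: 5]: Yes (brand is Belo, rating = 5).
[brand: Erix, stock: 3, rating: 1]: No (brand is Erix, rating = 1).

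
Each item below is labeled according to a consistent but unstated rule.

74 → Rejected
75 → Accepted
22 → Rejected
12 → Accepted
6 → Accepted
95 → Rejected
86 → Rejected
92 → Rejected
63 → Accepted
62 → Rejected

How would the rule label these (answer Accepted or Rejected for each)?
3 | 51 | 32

A rule that fits every label: multiple of 3 — true of each 'Accepted' example, false of each 'Rejected' one.
3 — 3 = 3·1, hence Accepted.
51 — 51 = 3·17, hence Accepted.
32 — 32 = 3·10 + 2, hence Rejected.

Accepted, Accepted, Rejected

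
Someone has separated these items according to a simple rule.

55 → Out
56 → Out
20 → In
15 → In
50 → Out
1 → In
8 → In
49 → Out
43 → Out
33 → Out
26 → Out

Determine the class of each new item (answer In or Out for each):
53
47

Out, Out

One predicate separates the groups cleanly: at most 20.
53 → 53 > 20 → Out.
47 → 47 > 20 → Out.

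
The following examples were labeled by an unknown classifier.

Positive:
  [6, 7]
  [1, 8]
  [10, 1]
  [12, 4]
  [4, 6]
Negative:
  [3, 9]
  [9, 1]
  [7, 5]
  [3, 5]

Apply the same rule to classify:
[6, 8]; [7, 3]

Positive, Negative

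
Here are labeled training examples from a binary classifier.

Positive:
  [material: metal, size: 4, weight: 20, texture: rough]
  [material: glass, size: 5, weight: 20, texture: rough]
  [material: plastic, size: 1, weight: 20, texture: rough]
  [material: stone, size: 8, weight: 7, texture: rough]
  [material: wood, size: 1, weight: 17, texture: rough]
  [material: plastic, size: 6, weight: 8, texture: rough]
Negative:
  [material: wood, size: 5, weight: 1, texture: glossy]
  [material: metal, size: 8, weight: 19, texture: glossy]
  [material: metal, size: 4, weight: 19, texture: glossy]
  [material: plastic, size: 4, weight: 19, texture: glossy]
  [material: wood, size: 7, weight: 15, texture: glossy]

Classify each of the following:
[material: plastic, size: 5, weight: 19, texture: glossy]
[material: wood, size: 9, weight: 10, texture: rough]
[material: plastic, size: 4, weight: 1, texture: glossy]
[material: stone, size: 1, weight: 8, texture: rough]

Negative, Positive, Negative, Positive

One predicate separates the groups cleanly: texture is rough.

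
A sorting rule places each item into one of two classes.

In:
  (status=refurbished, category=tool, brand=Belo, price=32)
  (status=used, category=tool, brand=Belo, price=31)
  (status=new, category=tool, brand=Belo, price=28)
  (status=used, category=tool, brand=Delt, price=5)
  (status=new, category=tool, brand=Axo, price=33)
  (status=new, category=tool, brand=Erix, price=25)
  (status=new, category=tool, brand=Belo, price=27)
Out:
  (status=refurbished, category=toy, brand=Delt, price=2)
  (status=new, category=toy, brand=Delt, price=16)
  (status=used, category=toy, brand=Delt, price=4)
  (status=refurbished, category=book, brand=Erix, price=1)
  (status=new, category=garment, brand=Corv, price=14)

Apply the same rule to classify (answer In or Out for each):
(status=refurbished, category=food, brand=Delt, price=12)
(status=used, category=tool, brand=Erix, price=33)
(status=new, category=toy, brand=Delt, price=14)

Out, In, Out

Looking at the examples, the only property every 'In' case has and every 'Out' case lacks is: category is tool.
(status=refurbished, category=food, brand=Delt, price=12): category is food, lacks this property → Out.
(status=used, category=tool, brand=Erix, price=33): category is tool, meets the rule → In.
(status=new, category=toy, brand=Delt, price=14): category is toy, lacks this property → Out.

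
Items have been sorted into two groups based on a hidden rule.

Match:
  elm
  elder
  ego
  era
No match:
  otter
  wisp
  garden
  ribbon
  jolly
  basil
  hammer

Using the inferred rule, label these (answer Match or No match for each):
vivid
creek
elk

No match, No match, Match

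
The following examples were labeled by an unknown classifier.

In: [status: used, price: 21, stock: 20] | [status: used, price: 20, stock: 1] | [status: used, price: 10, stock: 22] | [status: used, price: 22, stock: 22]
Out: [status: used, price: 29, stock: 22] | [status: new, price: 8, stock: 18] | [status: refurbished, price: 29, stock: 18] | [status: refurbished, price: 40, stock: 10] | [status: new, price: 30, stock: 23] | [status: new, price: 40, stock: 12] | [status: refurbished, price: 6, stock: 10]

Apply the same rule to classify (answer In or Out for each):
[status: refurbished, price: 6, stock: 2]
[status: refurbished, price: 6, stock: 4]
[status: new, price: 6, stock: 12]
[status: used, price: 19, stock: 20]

The pattern is that an item is 'In' exactly when: status is used AND price ≤ 22.
[status: refurbished, price: 6, stock: 2] → status is refurbished, price = 6 → Out.
[status: refurbished, price: 6, stock: 4] → status is refurbished, price = 6 → Out.
[status: new, price: 6, stock: 12] → status is new, price = 6 → Out.
[status: used, price: 19, stock: 20] → status is used, price = 19 → In.

Out, Out, Out, In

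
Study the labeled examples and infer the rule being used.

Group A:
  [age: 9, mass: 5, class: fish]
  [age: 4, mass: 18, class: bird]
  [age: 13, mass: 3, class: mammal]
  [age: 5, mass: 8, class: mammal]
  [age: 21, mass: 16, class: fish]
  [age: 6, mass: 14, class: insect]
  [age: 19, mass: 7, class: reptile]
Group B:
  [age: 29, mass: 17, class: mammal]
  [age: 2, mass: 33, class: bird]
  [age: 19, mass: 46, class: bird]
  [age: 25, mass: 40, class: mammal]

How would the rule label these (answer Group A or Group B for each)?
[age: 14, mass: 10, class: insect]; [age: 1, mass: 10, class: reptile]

Rule: mass ≤ 18 AND age ≤ 21. This holds for each 'Group A' example and fails for each 'Group B' one.

Group A, Group A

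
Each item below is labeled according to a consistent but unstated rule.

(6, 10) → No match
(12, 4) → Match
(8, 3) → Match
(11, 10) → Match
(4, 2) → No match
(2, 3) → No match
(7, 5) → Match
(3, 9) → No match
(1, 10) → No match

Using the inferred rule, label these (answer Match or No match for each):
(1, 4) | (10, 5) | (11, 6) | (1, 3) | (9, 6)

Rule: first ≥ 7. This holds for each 'Match' example and fails for each 'No match' one.

No match, Match, Match, No match, Match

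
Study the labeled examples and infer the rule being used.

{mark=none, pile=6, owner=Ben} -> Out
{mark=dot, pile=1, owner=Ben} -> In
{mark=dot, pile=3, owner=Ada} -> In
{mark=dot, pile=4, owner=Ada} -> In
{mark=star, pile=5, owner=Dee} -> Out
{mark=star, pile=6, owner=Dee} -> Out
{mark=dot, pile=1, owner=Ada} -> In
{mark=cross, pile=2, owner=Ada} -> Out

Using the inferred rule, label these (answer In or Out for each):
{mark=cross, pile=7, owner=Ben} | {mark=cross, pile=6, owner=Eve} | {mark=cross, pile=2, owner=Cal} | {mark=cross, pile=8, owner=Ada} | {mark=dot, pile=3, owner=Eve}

Out, Out, Out, Out, In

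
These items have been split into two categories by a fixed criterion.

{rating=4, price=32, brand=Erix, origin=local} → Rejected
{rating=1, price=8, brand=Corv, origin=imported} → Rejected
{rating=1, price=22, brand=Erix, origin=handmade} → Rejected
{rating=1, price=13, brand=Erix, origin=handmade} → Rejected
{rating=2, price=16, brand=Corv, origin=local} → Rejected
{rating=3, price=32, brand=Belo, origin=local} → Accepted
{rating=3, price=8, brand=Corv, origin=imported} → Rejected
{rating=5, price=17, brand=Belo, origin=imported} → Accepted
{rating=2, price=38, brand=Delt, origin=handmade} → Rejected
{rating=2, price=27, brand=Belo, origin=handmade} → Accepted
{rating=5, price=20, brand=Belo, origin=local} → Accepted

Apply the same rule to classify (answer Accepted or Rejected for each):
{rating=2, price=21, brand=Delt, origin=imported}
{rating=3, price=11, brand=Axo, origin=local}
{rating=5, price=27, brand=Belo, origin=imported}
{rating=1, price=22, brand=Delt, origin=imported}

'Accepted' ⟺ brand is Belo.
Rejected: {rating=2, price=21, brand=Delt, origin=imported}, since brand is Delt. Rejected: {rating=3, price=11, brand=Axo, origin=local}, since brand is Axo. Accepted: {rating=5, price=27, brand=Belo, origin=imported}, since brand is Belo. Rejected: {rating=1, price=22, brand=Delt, origin=imported}, since brand is Delt.

Rejected, Rejected, Accepted, Rejected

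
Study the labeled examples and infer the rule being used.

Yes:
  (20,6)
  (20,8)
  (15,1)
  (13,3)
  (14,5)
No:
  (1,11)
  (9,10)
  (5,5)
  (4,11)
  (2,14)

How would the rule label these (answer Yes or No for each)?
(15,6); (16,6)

The simplest hypothesis consistent with all the labels is: first > second.

Yes, Yes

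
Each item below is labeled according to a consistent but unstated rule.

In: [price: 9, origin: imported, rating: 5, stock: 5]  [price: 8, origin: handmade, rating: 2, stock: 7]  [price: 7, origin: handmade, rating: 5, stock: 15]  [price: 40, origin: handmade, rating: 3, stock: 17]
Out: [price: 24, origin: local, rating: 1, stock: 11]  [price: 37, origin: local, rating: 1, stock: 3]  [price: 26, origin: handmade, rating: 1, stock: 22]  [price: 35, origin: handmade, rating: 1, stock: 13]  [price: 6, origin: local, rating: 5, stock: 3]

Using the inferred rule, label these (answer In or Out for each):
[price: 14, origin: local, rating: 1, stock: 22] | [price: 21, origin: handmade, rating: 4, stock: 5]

The classifier is using: price ≥ 7 AND rating ≥ 2.

Out, In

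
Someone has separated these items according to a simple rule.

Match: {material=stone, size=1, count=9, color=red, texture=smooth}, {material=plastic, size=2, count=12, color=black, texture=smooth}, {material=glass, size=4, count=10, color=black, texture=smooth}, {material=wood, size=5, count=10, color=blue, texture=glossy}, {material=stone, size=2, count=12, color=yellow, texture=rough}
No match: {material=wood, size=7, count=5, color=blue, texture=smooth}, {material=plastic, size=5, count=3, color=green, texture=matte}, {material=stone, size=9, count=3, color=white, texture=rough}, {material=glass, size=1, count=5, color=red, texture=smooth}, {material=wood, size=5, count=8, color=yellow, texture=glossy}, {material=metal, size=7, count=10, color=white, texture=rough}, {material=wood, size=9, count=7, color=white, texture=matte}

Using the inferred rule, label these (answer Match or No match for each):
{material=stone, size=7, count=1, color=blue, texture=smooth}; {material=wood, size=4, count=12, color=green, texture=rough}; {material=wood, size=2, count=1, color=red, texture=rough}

Every 'Match' example satisfies: count ≥ 9 AND size ≤ 5. None of the 'No match' examples do.
{material=stone, size=7, count=1, color=blue, texture=smooth} → count = 1, size = 7 → No match. {material=wood, size=4, count=12, color=green, texture=rough} → count = 12, size = 4 → Match. {material=wood, size=2, count=1, color=red, texture=rough} → count = 1, size = 2 → No match.

No match, Match, No match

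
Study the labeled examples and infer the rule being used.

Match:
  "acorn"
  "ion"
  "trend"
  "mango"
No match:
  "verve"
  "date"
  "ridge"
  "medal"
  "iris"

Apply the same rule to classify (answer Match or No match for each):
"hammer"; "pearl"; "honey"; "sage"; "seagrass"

The distinguishing property — contains 'n' — holds for all the 'Match' cases and none of the 'No match' cases.
No match: "hammer", since no 'n'.
No match: "pearl", since no 'n'.
Match: "honey", since has 'n'.
No match: "sage", since no 'n'.
No match: "seagrass", since no 'n'.

No match, No match, Match, No match, No match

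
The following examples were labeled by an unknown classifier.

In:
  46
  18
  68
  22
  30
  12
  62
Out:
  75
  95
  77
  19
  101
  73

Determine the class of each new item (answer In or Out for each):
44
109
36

The simplest hypothesis consistent with all the labels is: even.
44: In (44 is even).
109: Out (109 is odd).
36: In (36 is even).

In, Out, In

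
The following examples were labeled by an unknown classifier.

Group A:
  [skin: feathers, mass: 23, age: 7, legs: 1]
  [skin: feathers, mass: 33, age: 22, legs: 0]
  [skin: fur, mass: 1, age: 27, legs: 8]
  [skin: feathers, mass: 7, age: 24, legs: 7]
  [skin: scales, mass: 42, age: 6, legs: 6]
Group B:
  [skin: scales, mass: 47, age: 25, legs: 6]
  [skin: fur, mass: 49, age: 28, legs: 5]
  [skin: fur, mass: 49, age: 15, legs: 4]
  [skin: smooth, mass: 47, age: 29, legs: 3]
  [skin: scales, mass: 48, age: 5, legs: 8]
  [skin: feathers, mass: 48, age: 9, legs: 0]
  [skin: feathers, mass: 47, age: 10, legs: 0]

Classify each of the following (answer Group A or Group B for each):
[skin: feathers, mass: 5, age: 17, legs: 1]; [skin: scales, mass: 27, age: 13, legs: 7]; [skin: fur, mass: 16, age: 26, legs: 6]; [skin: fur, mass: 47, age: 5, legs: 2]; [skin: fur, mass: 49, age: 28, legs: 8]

Group A, Group A, Group A, Group B, Group B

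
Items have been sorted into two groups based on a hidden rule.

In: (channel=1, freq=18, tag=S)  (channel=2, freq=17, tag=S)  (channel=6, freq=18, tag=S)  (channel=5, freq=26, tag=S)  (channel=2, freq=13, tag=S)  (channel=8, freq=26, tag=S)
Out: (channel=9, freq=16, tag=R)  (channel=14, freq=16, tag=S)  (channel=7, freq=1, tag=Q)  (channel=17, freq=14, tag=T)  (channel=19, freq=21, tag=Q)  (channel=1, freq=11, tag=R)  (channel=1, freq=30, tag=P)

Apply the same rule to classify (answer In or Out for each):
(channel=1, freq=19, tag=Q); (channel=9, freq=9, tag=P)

The rule appears to be: tag is S AND channel ≤ 8.
(channel=1, freq=19, tag=Q): tag is Q, channel = 1 — fails this test, so Out. (channel=9, freq=9, tag=P): tag is P, channel = 9 — fails this test, so Out.

Out, Out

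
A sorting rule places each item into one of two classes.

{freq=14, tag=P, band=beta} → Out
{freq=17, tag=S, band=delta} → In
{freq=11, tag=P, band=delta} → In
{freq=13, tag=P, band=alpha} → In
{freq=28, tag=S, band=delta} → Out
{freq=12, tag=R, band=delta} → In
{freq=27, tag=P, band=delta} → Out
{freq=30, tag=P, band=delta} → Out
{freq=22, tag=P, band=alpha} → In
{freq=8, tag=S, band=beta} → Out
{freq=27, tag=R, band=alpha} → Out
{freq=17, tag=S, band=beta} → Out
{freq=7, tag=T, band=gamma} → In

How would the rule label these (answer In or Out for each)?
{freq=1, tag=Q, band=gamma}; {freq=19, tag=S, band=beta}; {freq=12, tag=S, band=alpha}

Rule: band is not beta AND freq ≤ 22. This holds for each 'In' example and fails for each 'Out' one.
In: {freq=1, tag=Q, band=gamma}, since band is gamma, freq = 1. Out: {freq=19, tag=S, band=beta}, since band is beta, freq = 19. In: {freq=12, tag=S, band=alpha}, since band is alpha, freq = 12.

In, Out, In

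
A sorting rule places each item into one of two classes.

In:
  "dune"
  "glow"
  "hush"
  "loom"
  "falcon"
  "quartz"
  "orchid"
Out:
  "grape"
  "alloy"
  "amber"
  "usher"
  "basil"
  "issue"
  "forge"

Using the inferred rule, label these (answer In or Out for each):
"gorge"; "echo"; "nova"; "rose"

Out, In, In, In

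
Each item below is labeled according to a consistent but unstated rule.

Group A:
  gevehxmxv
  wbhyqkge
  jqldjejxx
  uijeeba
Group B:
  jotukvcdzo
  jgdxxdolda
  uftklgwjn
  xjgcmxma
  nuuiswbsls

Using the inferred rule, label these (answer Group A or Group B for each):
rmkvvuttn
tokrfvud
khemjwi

Group B, Group B, Group A

One predicate separates the groups cleanly: contains 'e'.
rmkvvuttn: Group B (no 'e').
tokrfvud: Group B (no 'e').
khemjwi: Group A (has 'e').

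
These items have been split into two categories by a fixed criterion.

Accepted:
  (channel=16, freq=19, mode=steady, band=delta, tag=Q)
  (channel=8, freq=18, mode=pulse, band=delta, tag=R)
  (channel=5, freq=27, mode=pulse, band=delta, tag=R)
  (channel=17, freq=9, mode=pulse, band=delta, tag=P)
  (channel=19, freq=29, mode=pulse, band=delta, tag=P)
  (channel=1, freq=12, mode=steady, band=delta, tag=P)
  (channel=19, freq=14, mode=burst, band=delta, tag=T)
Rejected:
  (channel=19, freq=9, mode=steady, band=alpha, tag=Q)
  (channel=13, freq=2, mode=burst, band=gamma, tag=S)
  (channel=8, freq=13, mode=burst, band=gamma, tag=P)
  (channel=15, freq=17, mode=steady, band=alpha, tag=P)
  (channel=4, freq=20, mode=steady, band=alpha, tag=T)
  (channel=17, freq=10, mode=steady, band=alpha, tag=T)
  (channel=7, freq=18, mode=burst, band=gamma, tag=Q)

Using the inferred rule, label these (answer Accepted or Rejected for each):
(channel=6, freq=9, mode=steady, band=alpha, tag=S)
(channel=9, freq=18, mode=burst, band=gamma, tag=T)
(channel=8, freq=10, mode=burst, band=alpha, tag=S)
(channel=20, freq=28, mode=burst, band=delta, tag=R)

Rejected, Rejected, Rejected, Accepted

The simplest hypothesis consistent with all the labels is: band is delta.
(channel=6, freq=9, mode=steady, band=alpha, tag=S): band is alpha, doesn't match → Rejected. (channel=9, freq=18, mode=burst, band=gamma, tag=T): band is gamma, doesn't match → Rejected. (channel=8, freq=10, mode=burst, band=alpha, tag=S): band is alpha, doesn't match → Rejected. (channel=20, freq=28, mode=burst, band=delta, tag=R): band is delta, checks out → Accepted.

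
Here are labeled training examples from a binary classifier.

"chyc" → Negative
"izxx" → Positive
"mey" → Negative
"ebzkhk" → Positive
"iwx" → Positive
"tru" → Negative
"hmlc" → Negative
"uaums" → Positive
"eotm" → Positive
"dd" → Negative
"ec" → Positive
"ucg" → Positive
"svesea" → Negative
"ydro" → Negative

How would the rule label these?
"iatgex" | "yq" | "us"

Every 'Positive' example satisfies: starts with a vowel. None of the 'Negative' examples do.
"iatgex": Positive (starts with 'i'). "yq": Negative (starts with 'y'). "us": Positive (starts with 'u').

Positive, Negative, Positive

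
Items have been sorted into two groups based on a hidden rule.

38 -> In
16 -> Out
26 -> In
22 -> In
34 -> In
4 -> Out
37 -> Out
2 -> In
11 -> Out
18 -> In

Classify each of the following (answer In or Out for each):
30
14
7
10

In, In, Out, In

'In' ⟺ ≡ 2 (mod 4).
30: 30 mod 4 = 2, matches → In. 14: 14 mod 4 = 2, matches → In. 7: 7 mod 4 = 3, fails this test → Out. 10: 10 mod 4 = 2, matches → In.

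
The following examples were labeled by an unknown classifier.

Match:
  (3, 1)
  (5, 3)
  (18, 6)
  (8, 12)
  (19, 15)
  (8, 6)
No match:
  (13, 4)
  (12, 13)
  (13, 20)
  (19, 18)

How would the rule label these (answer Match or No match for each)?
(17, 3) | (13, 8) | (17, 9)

Match, No match, Match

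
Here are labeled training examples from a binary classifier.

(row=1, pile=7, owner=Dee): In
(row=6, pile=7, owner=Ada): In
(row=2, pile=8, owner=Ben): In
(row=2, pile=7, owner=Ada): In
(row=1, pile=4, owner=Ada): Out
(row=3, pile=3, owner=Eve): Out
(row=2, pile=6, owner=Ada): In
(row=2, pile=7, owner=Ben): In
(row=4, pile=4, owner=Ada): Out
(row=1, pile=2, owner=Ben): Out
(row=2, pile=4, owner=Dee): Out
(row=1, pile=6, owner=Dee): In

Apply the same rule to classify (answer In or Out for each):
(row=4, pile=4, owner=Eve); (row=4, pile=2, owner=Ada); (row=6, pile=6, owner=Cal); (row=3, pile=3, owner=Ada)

One predicate separates the groups cleanly: pile ≥ 6.

Out, Out, In, Out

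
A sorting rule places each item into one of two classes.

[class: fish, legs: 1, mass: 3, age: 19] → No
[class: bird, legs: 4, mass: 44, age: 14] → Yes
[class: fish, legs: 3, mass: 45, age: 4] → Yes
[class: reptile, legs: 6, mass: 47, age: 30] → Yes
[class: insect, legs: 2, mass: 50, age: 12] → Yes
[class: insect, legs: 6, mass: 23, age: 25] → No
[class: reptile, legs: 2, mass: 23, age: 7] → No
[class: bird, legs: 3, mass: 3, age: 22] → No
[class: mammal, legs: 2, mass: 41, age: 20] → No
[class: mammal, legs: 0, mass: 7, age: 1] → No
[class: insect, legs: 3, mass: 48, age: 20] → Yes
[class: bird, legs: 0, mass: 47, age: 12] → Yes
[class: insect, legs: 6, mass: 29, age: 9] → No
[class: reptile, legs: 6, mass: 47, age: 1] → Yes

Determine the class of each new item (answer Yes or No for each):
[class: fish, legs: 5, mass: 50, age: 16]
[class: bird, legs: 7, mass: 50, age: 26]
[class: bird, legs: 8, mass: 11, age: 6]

Yes, Yes, No

The rule appears to be: mass ≥ 44.
[class: fish, legs: 5, mass: 50, age: 16]: mass = 50, qualifies → Yes.
[class: bird, legs: 7, mass: 50, age: 26]: mass = 50, qualifies → Yes.
[class: bird, legs: 8, mass: 11, age: 6]: mass = 11, doesn't match → No.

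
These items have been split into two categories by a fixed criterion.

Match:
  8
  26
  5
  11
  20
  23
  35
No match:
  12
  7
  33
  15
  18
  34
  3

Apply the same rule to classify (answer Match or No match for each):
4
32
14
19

No match, Match, Match, No match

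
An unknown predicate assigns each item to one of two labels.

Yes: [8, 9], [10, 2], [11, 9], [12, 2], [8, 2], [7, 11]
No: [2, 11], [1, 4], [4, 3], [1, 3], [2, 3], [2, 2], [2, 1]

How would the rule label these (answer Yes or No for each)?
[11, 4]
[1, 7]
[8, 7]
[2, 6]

The classifier is using: first ≥ 7.
[11, 4] → first 11 → Yes. [1, 7] → first 1 → No. [8, 7] → first 8 → Yes. [2, 6] → first 2 → No.

Yes, No, Yes, No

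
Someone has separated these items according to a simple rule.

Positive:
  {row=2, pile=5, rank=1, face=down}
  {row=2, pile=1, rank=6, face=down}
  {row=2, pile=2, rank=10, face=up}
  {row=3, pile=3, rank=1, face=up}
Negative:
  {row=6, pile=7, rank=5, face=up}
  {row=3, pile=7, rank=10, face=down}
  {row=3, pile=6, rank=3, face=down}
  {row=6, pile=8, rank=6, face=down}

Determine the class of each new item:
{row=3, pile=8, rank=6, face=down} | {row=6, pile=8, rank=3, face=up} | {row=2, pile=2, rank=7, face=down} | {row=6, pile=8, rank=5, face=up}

Negative, Negative, Positive, Negative

Rule: pile ≤ 5. This holds for each 'Positive' example and fails for each 'Negative' one.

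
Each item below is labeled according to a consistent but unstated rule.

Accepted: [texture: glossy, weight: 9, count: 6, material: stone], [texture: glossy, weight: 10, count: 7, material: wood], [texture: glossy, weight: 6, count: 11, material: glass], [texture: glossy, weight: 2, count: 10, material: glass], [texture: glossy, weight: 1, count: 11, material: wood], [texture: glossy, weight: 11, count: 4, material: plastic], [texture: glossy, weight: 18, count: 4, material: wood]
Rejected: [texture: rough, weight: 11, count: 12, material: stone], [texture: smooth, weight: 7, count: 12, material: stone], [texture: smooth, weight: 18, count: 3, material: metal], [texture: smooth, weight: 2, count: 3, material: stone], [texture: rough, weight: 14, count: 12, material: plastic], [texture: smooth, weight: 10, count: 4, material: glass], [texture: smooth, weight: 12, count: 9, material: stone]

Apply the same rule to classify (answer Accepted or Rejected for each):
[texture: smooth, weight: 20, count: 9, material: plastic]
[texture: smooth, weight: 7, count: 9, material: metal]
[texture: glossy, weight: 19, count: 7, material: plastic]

Rejected, Rejected, Accepted

The classifier is using: texture is glossy.
[texture: smooth, weight: 20, count: 9, material: plastic] → texture is smooth → Rejected. [texture: smooth, weight: 7, count: 9, material: metal] → texture is smooth → Rejected. [texture: glossy, weight: 19, count: 7, material: plastic] → texture is glossy → Accepted.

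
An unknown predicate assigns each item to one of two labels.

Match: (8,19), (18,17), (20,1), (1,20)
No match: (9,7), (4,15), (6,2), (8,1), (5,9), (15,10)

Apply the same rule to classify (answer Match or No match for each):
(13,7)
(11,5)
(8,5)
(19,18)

No match, No match, No match, Match

Rule: max ≥ 17. This holds for each 'Match' example and fails for each 'No match' one.
No match: (13,7), since max 13. No match: (11,5), since max 11. No match: (8,5), since max 8. Match: (19,18), since max 19.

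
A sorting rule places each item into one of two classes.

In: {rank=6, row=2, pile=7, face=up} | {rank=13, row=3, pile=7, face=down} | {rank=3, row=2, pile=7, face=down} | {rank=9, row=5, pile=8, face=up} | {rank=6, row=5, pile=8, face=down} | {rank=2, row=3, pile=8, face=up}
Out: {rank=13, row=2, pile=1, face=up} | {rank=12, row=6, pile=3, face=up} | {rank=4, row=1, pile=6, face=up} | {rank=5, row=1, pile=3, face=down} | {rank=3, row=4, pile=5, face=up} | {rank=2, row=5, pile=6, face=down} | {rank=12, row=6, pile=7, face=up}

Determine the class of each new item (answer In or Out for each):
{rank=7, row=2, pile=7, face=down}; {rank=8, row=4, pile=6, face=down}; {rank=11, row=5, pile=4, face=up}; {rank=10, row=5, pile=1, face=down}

In, Out, Out, Out

Rule: row ≤ 5 AND pile ≥ 7. This holds for each 'In' example and fails for each 'Out' one.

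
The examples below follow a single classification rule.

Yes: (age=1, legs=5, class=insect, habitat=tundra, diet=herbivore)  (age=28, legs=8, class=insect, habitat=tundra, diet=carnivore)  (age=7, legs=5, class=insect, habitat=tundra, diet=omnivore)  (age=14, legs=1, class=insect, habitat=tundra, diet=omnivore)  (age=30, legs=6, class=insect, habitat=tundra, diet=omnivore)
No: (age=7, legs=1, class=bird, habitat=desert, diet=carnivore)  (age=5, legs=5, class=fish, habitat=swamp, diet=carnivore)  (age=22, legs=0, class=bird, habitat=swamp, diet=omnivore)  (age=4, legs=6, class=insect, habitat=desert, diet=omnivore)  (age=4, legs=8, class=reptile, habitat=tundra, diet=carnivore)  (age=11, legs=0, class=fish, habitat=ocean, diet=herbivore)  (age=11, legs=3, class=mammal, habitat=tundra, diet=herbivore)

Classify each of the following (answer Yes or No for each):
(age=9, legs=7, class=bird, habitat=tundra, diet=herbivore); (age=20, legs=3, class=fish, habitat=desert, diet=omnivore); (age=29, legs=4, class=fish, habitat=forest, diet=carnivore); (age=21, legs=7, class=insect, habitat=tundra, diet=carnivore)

One predicate separates the groups cleanly: class is insect AND habitat is tundra.
(age=9, legs=7, class=bird, habitat=tundra, diet=herbivore) — class is bird, habitat is tundra, hence No. (age=20, legs=3, class=fish, habitat=desert, diet=omnivore) — class is fish, habitat is desert, hence No. (age=29, legs=4, class=fish, habitat=forest, diet=carnivore) — class is fish, habitat is forest, hence No. (age=21, legs=7, class=insect, habitat=tundra, diet=carnivore) — class is insect, habitat is tundra, hence Yes.

No, No, No, Yes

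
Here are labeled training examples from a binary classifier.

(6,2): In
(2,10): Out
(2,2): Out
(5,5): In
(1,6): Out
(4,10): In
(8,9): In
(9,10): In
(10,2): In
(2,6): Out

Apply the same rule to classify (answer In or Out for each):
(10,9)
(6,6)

'In' ⟺ first ≥ 4.
(10,9): first 10, fits → In.
(6,6): first 6, fits → In.

In, In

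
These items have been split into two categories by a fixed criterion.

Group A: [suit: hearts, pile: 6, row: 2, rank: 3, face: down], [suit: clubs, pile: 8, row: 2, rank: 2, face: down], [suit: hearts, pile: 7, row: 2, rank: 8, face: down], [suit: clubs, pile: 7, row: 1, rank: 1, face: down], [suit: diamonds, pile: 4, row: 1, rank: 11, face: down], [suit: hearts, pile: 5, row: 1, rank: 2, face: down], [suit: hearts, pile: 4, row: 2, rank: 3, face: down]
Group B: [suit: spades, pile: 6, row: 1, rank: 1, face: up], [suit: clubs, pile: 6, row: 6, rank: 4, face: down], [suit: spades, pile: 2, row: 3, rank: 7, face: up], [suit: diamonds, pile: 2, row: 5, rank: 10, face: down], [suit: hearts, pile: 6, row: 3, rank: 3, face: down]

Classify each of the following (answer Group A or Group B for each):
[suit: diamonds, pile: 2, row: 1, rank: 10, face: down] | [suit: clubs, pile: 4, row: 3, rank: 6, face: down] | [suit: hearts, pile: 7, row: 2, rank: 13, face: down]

Group A, Group B, Group A

The simplest hypothesis consistent with all the labels is: face is down AND row ≤ 2.
[suit: diamonds, pile: 2, row: 1, rank: 10, face: down]: Group A (face is down, row = 1). [suit: clubs, pile: 4, row: 3, rank: 6, face: down]: Group B (face is down, row = 3). [suit: hearts, pile: 7, row: 2, rank: 13, face: down]: Group A (face is down, row = 2).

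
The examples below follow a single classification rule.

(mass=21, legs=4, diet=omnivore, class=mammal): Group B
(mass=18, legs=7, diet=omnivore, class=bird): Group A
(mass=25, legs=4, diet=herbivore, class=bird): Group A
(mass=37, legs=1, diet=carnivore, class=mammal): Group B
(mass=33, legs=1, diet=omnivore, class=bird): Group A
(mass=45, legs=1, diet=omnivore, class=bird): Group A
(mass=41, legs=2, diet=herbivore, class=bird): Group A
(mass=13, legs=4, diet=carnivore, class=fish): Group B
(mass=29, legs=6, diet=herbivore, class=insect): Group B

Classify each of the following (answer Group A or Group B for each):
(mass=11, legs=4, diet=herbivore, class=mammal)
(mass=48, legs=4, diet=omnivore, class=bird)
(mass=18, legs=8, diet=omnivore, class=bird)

Checking candidate rules against both groups, what survives is: class is bird.
Group B: (mass=11, legs=4, diet=herbivore, class=mammal), since class is mammal. Group A: (mass=48, legs=4, diet=omnivore, class=bird), since class is bird. Group A: (mass=18, legs=8, diet=omnivore, class=bird), since class is bird.

Group B, Group A, Group A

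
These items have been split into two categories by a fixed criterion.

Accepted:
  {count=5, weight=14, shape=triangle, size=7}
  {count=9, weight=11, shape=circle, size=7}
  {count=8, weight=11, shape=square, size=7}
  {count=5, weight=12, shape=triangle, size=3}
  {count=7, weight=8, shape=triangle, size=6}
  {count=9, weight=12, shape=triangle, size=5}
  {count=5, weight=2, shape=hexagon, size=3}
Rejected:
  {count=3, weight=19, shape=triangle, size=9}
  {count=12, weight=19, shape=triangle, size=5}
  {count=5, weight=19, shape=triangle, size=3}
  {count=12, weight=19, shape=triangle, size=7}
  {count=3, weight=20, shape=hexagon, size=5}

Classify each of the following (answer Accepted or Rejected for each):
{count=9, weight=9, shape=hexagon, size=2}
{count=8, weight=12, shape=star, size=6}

Accepted, Accepted

All 'Accepted' examples share one property — weight ≤ 14 — and every 'Rejected' example lacks it.
{count=9, weight=9, shape=hexagon, size=2}: Accepted (weight = 9).
{count=8, weight=12, shape=star, size=6}: Accepted (weight = 12).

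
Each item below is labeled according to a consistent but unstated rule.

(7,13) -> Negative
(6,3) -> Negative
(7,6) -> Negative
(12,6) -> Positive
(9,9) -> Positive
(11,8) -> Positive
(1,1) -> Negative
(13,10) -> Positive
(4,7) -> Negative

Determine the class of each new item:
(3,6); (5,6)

The pattern is that an item is 'Positive' exactly when: first ≥ 8.
(3,6) → first 3 → Negative. (5,6) → first 5 → Negative.

Negative, Negative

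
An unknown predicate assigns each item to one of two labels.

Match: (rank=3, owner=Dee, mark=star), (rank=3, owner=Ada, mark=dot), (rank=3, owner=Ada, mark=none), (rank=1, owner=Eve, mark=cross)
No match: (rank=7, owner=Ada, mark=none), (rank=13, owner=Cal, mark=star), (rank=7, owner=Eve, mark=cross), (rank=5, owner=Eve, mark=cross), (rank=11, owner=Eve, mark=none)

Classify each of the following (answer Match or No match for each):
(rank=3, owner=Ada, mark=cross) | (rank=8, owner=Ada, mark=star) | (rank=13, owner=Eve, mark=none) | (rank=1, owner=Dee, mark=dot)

The common property of the 'Match' items is: rank ≤ 3. No 'No match' item has it.
(rank=3, owner=Ada, mark=cross) — rank = 3, hence Match.
(rank=8, owner=Ada, mark=star) — rank = 8, hence No match.
(rank=13, owner=Eve, mark=none) — rank = 13, hence No match.
(rank=1, owner=Dee, mark=dot) — rank = 1, hence Match.

Match, No match, No match, Match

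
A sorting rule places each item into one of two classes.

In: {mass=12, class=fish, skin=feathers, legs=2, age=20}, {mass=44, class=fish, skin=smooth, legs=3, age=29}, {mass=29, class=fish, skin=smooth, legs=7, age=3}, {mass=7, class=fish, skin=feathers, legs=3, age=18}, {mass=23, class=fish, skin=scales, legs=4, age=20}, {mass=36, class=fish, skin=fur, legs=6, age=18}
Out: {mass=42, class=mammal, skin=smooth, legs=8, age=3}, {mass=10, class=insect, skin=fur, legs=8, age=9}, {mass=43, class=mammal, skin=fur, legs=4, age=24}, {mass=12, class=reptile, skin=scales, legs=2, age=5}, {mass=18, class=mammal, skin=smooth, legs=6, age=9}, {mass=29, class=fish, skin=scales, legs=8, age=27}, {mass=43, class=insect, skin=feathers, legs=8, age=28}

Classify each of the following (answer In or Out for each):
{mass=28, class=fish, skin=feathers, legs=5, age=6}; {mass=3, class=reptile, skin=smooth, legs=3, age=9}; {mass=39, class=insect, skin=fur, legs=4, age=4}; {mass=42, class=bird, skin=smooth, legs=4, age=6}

All 'In' examples share one property — class is fish AND legs ≤ 7 — and every 'Out' example lacks it.
{mass=28, class=fish, skin=feathers, legs=5, age=6}: In (class is fish, legs = 5).
{mass=3, class=reptile, skin=smooth, legs=3, age=9}: Out (class is reptile, legs = 3).
{mass=39, class=insect, skin=fur, legs=4, age=4}: Out (class is insect, legs = 4).
{mass=42, class=bird, skin=smooth, legs=4, age=6}: Out (class is bird, legs = 4).

In, Out, Out, Out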